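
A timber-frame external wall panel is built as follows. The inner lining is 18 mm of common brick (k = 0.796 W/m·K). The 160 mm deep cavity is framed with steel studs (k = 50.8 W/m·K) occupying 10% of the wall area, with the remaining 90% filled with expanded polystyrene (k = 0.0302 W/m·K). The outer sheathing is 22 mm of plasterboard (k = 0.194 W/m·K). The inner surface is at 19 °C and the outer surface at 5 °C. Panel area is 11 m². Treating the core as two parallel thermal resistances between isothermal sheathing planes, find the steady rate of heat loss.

Q ≈ 920 W

Sheathing layers in series; stud and cavity paths in parallel between them.
R_inner = 0.018/(0.796×11) = 0.002056 K/W
R_stud  = 0.16/(50.8×0.1×11) = 0.002863 K/W
R_cav   = 0.16/(0.0302×0.9×11) = 0.5352 K/W
1/R_core = 1/R_stud + 1/R_cav → R_core = 0.002848 K/W
R_outer = 0.022/(0.194×11) = 0.01031 K/W
R_total = 0.01521 K/W
Q = ΔT/R_total = 14/0.01521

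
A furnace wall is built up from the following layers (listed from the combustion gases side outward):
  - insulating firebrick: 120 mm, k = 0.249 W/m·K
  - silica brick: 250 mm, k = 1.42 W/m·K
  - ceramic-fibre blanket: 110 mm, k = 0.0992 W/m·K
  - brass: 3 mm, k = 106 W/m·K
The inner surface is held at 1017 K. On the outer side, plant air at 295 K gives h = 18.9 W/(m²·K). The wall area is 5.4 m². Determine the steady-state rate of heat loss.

Using the resistance-network approach (series):
R_insulating firebrick = L/(kA) = 0.12/(0.249×5.4) = 0.08925 K/W
R_silica brick = L/(kA) = 0.25/(1.42×5.4) = 0.0326 K/W
R_ceramic-fibre blanket = L/(kA) = 0.11/(0.0992×5.4) = 0.2053 K/W
R_brass = L/(kA) = 0.003/(106×5.4) = 5.241×10^-6 K/W
R_outer film = 1/(h_o·A) = 1/(18.9×5.4) = 0.009798 K/W
R_total = 0.337 K/W
Q = ΔT / R_total = 722 / 0.337

Q ≈ 2140 W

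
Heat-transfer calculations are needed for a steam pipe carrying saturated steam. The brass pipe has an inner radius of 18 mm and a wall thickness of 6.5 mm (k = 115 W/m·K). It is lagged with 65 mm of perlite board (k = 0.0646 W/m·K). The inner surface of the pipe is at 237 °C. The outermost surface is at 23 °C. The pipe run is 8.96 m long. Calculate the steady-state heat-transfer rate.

Q ≈ 601 W

Cylindrical conduction, so R = ln(r₂/r₁)/(2πkL) per layer, in series:
R_brass pipe wall = ln(24.5/18)/(2π×115×8.96) = 4.762×10^-5 K/W
R_perlite board = ln(89.5/24.5)/(2π×0.0646×8.96) = 0.3562 K/W
R_total = 0.3563 K/W
Q = ΔT/R_total = 214/0.3563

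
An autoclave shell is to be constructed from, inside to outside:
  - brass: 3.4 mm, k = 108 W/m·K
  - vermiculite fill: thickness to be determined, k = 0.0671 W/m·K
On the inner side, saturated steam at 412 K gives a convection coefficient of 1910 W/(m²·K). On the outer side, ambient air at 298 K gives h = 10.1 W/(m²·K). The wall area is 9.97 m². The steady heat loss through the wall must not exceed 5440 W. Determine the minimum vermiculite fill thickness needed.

Thermal resistances in series:
R_inner film = 1/(h_i·A) = 1/(1910×9.97) = 5.251×10^-5 K/W
R_brass = L/(kA) = 0.0034/(108×9.97) = 3.158×10^-6 K/W
R_outer film = 1/(h_o·A) = 1/(10.1×9.97) = 0.009931 K/W
Sum of the known resistances R_other = 0.009986 K/W
Required total resistance R_tot = ΔT/Q_allow = 114/5440 = 0.02096 K/W
R_vermiculite fill = R_tot − R_other = 0.01097 K/W
L = R·k·A = 0.01097×0.0671×9.97

L ≈ 7.34 mm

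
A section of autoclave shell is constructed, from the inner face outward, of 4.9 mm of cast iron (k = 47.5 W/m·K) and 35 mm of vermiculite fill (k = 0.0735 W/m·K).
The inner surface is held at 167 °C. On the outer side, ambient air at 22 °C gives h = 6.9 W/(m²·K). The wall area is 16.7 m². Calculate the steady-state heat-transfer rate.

Q ≈ 3900 W

Treating each layer as a thermal resistance in series:
R_cast iron = L/(kA) = 0.0049/(47.5×16.7) = 6.177×10^-6 K/W
R_vermiculite fill = L/(kA) = 0.035/(0.0735×16.7) = 0.02851 K/W
R_outer film = 1/(h_o·A) = 1/(6.9×16.7) = 0.008678 K/W
R_total = 0.0372 K/W
Q = ΔT / R_total = 145 / 0.0372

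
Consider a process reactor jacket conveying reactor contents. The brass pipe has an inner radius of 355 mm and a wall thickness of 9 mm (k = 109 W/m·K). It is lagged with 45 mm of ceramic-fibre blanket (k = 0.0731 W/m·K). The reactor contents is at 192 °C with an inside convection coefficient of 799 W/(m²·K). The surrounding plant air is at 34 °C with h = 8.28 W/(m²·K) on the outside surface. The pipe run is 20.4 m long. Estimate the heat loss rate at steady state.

For a radial system each layer contributes R = ln(r_out/r_in)/(2πkL); films add R = 1/(hA).
R_inner film = 1/(h_i·2πr₁L) = 1/(799×2π×0.355×20.4) = 2.751×10^-5 K/W
R_brass pipe wall = ln(364/355)/(2π×109×20.4) = 1.792×10^-6 K/W
R_ceramic-fibre blanket = ln(409/364)/(2π×0.0731×20.4) = 0.01244 K/W
R_outer film = 1/(h_o·2πr_oL) = 1/(8.28×2π×0.409×20.4) = 0.002304 K/W
R_total = 0.01477 K/W
Q = ΔT/R_total = 158/0.01477

Q ≈ 10700 W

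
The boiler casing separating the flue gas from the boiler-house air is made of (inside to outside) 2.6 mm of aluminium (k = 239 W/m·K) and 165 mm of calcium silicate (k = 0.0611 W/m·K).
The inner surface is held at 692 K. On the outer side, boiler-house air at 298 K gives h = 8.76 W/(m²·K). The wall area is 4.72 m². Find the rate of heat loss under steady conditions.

Using the resistance-network approach (series):
R_aluminium = L/(kA) = 0.0026/(239×4.72) = 2.305×10^-6 K/W
R_calcium silicate = L/(kA) = 0.165/(0.0611×4.72) = 0.5721 K/W
R_outer film = 1/(h_o·A) = 1/(8.76×4.72) = 0.02419 K/W
R_total = 0.5963 K/W
Q = ΔT / R_total = 394 / 0.5963

Q ≈ 661 W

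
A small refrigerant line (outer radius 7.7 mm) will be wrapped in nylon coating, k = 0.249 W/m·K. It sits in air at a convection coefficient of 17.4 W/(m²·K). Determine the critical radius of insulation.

For a cylinder r_cr = k/h = 0.249/17.4
r_cr = 14.3 mm; since the bare radius (7.7 mm) is below r_cr, adding a thin layer of insulation will *increase* heat loss.

r_cr ≈ 14.3 mm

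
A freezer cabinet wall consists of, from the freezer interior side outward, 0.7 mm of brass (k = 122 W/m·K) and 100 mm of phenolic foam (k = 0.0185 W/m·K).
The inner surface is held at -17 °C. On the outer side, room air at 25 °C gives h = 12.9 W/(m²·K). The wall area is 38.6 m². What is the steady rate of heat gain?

Using the resistance-network approach (series):
R_brass = L/(kA) = 0.0007/(122×38.6) = 1.486×10^-7 K/W
R_phenolic foam = L/(kA) = 0.1/(0.0185×38.6) = 0.14 K/W
R_outer film = 1/(h_o·A) = 1/(12.9×38.6) = 0.002008 K/W
R_total = 0.142 K/W
Q = ΔT / R_total = 42 / 0.142

Q ≈ 296 W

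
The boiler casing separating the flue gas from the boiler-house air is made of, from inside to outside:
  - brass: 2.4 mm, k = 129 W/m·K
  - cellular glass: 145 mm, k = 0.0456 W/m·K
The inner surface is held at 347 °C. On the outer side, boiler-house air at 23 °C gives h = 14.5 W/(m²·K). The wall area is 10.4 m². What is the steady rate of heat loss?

Q ≈ 1040 W

Thermal resistances in series:
R_brass = L/(kA) = 0.0024/(129×10.4) = 1.789×10^-6 K/W
R_cellular glass = L/(kA) = 0.145/(0.0456×10.4) = 0.3058 K/W
R_outer film = 1/(h_o·A) = 1/(14.5×10.4) = 0.006631 K/W
R_total = 0.3124 K/W
Q = ΔT / R_total = 324 / 0.3124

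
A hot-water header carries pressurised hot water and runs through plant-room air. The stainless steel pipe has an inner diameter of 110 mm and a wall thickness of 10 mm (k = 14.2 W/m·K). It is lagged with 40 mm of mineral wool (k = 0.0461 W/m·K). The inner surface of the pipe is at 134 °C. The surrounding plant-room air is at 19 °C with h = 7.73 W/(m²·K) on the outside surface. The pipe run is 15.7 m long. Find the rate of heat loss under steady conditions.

Cylindrical conduction, so R = ln(r₂/r₁)/(2πkL) per layer, in series:
R_stainless steel pipe wall = ln(65/55)/(2π×14.2×15.7) = 1.193×10^-4 K/W
R_mineral wool = ln(105/65)/(2π×0.0461×15.7) = 0.1055 K/W
R_outer film = 1/(h_o·2πr_oL) = 1/(7.73×2π×0.105×15.7) = 0.01249 K/W
R_total = 0.1181 K/W
Q = ΔT/R_total = 115/0.1181

Q ≈ 974 W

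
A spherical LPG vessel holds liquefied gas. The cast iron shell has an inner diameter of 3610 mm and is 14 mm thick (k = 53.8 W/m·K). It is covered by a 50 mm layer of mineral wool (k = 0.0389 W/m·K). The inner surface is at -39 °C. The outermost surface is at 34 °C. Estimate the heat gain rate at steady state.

Q ≈ 2430 W

Radial (spherical) resistances in series:
R_cast iron shell = (1/1.805 − 1/1.819)/(4π×53.8) = 6.307×10^-6 K/W
R_mineral wool = (1/1.819 − 1/1.869)/(4π×0.0389) = 0.03009 K/W
R_total = 0.03009 K/W
Q = ΔT/R_total = 73/0.03009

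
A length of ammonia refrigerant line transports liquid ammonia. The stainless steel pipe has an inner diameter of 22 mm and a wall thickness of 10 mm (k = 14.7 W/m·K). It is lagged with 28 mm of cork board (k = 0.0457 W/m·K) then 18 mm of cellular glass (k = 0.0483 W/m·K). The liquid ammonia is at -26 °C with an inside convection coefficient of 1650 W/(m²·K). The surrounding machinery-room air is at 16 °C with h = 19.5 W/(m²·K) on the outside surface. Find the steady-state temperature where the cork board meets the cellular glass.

T ≈ 4.25 °C

Radial resistances (cylindrical: R_cond = ln(r_o/r_i)/(2πkL), R_conv = 1/(h·2πrL)):
R_inner film = 1/(h_i·2πr₁L) = 1/(1650×2π×0.011×1) = 0.008769 K/W
R_stainless steel pipe wall = ln(21/11)/(2π×14.7×1) = 0.007001 K/W
R_cork board = ln(49/21)/(2π×0.0457×1) = 2.951 K/W
R_cellular glass = ln(67/49)/(2π×0.0483×1) = 1.031 K/W
R_outer film = 1/(h_o·2πr_oL) = 1/(19.5×2π×0.067×1) = 0.1218 K/W
R_total = 4.119 K/W
Q = ΔT/R_total = 42/4.119
Q = 10.2 W/m
T_interface = T_inner + Q·ΣR(inner→interface) = -26 + 10.2×2.967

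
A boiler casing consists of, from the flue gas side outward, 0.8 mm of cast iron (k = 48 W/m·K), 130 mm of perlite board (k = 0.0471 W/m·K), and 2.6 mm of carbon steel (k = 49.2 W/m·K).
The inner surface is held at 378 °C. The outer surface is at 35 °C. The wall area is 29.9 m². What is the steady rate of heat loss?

Series thermal resistances:
R_cast iron = L/(kA) = 0.0008/(48×29.9) = 5.574×10^-7 K/W
R_perlite board = L/(kA) = 0.13/(0.0471×29.9) = 0.09231 K/W
R_carbon steel = L/(kA) = 0.0026/(49.2×29.9) = 1.767×10^-6 K/W
R_total = 0.09231 K/W
Q = ΔT / R_total = 343 / 0.09231

Q ≈ 3720 W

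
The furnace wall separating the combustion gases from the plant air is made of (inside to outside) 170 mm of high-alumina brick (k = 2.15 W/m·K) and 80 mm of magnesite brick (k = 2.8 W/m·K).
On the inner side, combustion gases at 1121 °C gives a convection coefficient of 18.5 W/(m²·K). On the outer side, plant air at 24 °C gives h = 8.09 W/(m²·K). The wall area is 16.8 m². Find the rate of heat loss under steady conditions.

Q ≈ 64600 W

Thermal resistances in series:
R_inner film = 1/(h_i·A) = 1/(18.5×16.8) = 0.003218 K/W
R_high-alumina brick = L/(kA) = 0.17/(2.15×16.8) = 0.004707 K/W
R_magnesite brick = L/(kA) = 0.08/(2.8×16.8) = 0.001701 K/W
R_outer film = 1/(h_o·A) = 1/(8.09×16.8) = 0.007358 K/W
R_total = 0.01698 K/W
Q = ΔT / R_total = 1097 / 0.01698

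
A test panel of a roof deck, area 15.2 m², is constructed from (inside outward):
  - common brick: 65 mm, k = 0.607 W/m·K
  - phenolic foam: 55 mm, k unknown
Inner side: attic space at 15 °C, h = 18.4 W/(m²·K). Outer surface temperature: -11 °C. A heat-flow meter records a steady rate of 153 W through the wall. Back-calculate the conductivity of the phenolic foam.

k ≈ 0.0227 W/(m·K)

Model the wall as resistances in series:
R_inner film = 1/(h_i·A) = 1/(18.4×15.2) = 0.003576 K/W
R_common brick = L/(kA) = 0.065/(0.607×15.2) = 0.007045 K/W
Sum of known resistances R_other = 0.01062 K/W
Total R = ΔT/Q = 26/153 = 0.1699 K/W
R_phenolic foam = R_total − R_other = 0.1593 K/W
k = L/(R·A) = 0.055/(0.1593×15.2)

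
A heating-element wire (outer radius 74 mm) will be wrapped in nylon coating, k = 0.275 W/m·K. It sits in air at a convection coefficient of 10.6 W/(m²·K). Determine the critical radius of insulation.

r_cr ≈ 25.9 mm

For a cylinder r_cr = k/h = 0.275/10.6
r_cr = 25.9 mm; since the bare radius (74 mm) is above r_cr, any added insulation will reduce heat loss.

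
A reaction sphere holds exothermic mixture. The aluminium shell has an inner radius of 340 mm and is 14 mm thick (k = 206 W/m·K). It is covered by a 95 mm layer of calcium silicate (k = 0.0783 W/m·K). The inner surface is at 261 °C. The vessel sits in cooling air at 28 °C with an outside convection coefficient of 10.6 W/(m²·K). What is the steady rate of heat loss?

Radial (spherical) resistances in series:
R_aluminium shell = (1/0.34 − 1/0.354)/(4π×206) = 4.493×10^-5 K/W
R_calcium silicate = (1/0.354 − 1/0.449)/(4π×0.0783) = 0.6074 K/W
R_outer film = 1/(h·4πr_o²) = 1/(10.6×4π×0.449²) = 0.03724 K/W
R_total = 0.6447 K/W
Q = ΔT/R_total = 233/0.6447

Q ≈ 361 W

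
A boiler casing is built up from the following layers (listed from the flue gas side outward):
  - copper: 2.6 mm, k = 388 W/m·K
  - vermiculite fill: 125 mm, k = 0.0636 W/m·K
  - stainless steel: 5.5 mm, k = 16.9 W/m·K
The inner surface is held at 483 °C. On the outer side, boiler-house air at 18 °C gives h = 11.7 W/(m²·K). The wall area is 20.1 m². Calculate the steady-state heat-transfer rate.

Q ≈ 4560 W

Thermal resistances in series:
R_copper = L/(kA) = 0.0026/(388×20.1) = 3.334×10^-7 K/W
R_vermiculite fill = L/(kA) = 0.125/(0.0636×20.1) = 0.09778 K/W
R_stainless steel = L/(kA) = 0.0055/(16.9×20.1) = 1.619×10^-5 K/W
R_outer film = 1/(h_o·A) = 1/(11.7×20.1) = 0.004252 K/W
R_total = 0.1021 K/W
Q = ΔT / R_total = 465 / 0.1021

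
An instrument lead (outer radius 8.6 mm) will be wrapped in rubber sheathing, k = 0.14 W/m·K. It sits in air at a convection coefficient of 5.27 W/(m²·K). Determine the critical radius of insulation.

For a cylinder r_cr = k/h = 0.14/5.27
r_cr = 26.6 mm; since the bare radius (8.6 mm) is below r_cr, adding a thin layer of insulation will *increase* heat loss.

r_cr ≈ 26.6 mm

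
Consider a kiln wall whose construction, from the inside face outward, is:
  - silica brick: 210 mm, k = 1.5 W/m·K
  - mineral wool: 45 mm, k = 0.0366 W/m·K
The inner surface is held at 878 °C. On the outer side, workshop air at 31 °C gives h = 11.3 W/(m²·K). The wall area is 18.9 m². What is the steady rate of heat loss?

Q ≈ 11000 W

Model the wall as resistances in series:
R_silica brick = L/(kA) = 0.21/(1.5×18.9) = 0.007407 K/W
R_mineral wool = L/(kA) = 0.045/(0.0366×18.9) = 0.06505 K/W
R_outer film = 1/(h_o·A) = 1/(11.3×18.9) = 0.004682 K/W
R_total = 0.07714 K/W
Q = ΔT / R_total = 847 / 0.07714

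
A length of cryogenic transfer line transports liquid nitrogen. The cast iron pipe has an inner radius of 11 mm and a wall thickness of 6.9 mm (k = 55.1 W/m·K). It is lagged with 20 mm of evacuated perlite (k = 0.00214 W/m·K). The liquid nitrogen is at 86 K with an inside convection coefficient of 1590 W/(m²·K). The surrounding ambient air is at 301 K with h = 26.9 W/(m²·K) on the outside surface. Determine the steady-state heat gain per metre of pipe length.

q′ ≈ 3.84 W/m

Cylindrical conduction, so R = ln(r₂/r₁)/(2πkL) per layer, in series:
R_inner film = 1/(h_i·2πr₁L) = 1/(1590×2π×0.011×1) = 0.0091 K/W
R_cast iron pipe wall = ln(17.9/11)/(2π×55.1×1) = 0.001406 K/W
R_evacuated perlite = ln(37.9/17.9)/(2π×0.00214×1) = 55.79 K/W
R_outer film = 1/(h_o·2πr_oL) = 1/(26.9×2π×0.0379×1) = 0.1561 K/W
R_total = 55.96 K/W
Q = ΔT/R_total = 215/55.96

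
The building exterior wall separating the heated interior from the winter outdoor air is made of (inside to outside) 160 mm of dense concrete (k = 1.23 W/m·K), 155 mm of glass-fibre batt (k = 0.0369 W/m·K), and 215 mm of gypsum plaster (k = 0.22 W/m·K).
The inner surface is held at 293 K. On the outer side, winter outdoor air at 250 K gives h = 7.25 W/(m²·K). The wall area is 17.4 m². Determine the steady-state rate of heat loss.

Q ≈ 137 W

Model the wall as resistances in series:
R_dense concrete = L/(kA) = 0.16/(1.23×17.4) = 0.007476 K/W
R_glass-fibre batt = L/(kA) = 0.155/(0.0369×17.4) = 0.2414 K/W
R_gypsum plaster = L/(kA) = 0.215/(0.22×17.4) = 0.05617 K/W
R_outer film = 1/(h_o·A) = 1/(7.25×17.4) = 0.007927 K/W
R_total = 0.313 K/W
Q = ΔT / R_total = 43 / 0.313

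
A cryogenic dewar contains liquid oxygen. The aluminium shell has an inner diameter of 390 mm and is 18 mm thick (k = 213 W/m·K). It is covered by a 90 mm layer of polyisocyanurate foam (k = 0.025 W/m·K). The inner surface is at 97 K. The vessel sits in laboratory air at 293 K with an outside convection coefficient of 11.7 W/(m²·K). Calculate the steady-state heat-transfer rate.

For a spherical shell R = (1/r₁ − 1/r₂)/(4πk); film R = 1/(h·4πr²). In series:
R_aluminium shell = (1/0.195 − 1/0.213)/(4π×213) = 1.619×10^-4 K/W
R_polyisocyanurate foam = (1/0.213 − 1/0.303)/(4π×0.025) = 4.439 K/W
R_outer film = 1/(h·4πr_o²) = 1/(11.7×4π×0.303²) = 0.07408 K/W
R_total = 4.513 K/W
Q = ΔT/R_total = 196/4.513

Q ≈ 43.4 W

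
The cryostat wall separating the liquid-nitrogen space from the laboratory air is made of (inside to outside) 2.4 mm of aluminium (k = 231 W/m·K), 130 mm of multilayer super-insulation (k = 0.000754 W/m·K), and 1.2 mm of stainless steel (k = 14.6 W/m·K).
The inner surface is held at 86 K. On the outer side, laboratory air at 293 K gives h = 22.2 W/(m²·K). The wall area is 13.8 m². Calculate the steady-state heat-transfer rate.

Q ≈ 16.6 W

Model the wall as resistances in series:
R_aluminium = L/(kA) = 0.0024/(231×13.8) = 7.529×10^-7 K/W
R_multilayer super-insulation = L/(kA) = 0.13/(0.000754×13.8) = 12.49 K/W
R_stainless steel = L/(kA) = 0.0012/(14.6×13.8) = 5.956×10^-6 K/W
R_outer film = 1/(h_o·A) = 1/(22.2×13.8) = 0.003264 K/W
R_total = 12.5 K/W
Q = ΔT / R_total = 207 / 12.5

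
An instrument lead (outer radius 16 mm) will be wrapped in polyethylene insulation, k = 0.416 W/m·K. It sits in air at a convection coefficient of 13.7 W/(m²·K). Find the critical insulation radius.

For a cylinder r_cr = k/h = 0.416/13.7
r_cr = 30.4 mm; since the bare radius (16 mm) is below r_cr, adding a thin layer of insulation will *increase* heat loss.

r_cr ≈ 30.4 mm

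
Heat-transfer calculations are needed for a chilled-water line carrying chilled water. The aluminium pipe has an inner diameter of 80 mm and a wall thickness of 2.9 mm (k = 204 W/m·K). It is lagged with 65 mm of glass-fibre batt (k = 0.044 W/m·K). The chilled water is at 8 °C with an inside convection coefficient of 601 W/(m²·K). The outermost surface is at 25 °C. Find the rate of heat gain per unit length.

q′ ≈ 5.09 W/m

Cylindrical conduction, so R = ln(r₂/r₁)/(2πkL) per layer, in series:
R_inner film = 1/(h_i·2πr₁L) = 1/(601×2π×0.04×1) = 0.00662 K/W
R_aluminium pipe wall = ln(42.9/40)/(2π×204×1) = 5.461×10^-5 K/W
R_glass-fibre batt = ln(107.9/42.9)/(2π×0.044×1) = 3.336 K/W
R_total = 3.343 K/W
Q = ΔT/R_total = 17/3.343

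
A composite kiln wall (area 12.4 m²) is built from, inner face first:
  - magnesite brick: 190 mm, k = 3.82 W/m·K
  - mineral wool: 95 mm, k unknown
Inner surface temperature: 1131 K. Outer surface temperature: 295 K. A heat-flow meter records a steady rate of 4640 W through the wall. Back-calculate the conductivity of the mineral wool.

Model the wall as resistances in series:
R_magnesite brick = L/(kA) = 0.19/(3.82×12.4) = 0.004011 K/W
Sum of known resistances R_other = 0.004011 K/W
Total R = ΔT/Q = 836/4640 = 0.1802 K/W
R_mineral wool = R_total − R_other = 0.1762 K/W
k = L/(R·A) = 0.095/(0.1762×12.4)

k ≈ 0.0435 W/(m·K)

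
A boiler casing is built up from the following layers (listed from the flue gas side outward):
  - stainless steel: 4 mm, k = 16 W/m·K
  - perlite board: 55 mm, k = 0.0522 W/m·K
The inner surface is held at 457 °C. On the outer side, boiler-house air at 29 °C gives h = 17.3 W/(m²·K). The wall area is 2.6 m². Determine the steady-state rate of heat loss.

Using the resistance-network approach (series):
R_stainless steel = L/(kA) = 0.004/(16×2.6) = 9.615×10^-5 K/W
R_perlite board = L/(kA) = 0.055/(0.0522×2.6) = 0.4052 K/W
R_outer film = 1/(h_o·A) = 1/(17.3×2.6) = 0.02223 K/W
R_total = 0.4276 K/W
Q = ΔT / R_total = 428 / 0.4276

Q ≈ 1000 W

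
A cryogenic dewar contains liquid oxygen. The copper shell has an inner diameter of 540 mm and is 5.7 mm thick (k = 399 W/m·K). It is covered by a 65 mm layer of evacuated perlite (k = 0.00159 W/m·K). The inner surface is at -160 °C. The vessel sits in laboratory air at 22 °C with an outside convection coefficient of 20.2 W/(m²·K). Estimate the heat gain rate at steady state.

Q ≈ 5.25 W

Each spherical layer contributes R = (1/r_i − 1/r_o)/(4πk):
R_copper shell = (1/0.27 − 1/0.2757)/(4π×399) = 1.527×10^-5 K/W
R_evacuated perlite = (1/0.2757 − 1/0.3407)/(4π×0.00159) = 34.63 K/W
R_outer film = 1/(h·4πr_o²) = 1/(20.2×4π×0.3407²) = 0.03394 K/W
R_total = 34.67 K/W
Q = ΔT/R_total = 182/34.67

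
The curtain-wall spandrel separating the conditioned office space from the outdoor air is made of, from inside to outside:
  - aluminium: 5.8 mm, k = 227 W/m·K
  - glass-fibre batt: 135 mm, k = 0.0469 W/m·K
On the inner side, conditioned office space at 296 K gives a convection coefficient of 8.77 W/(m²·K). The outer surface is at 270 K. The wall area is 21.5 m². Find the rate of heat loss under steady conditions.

Using the resistance-network approach (series):
R_inner film = 1/(h_i·A) = 1/(8.77×21.5) = 0.005303 K/W
R_aluminium = L/(kA) = 0.0058/(227×21.5) = 1.188×10^-6 K/W
R_glass-fibre batt = L/(kA) = 0.135/(0.0469×21.5) = 0.1339 K/W
R_total = 0.1392 K/W
Q = ΔT / R_total = 26 / 0.1392

Q ≈ 187 W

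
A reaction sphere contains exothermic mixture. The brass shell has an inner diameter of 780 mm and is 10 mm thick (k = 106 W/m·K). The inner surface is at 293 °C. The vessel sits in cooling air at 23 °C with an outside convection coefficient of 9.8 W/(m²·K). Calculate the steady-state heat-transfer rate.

Spherical conduction: R = (1/r_in − 1/r_out)/(4πk) per layer; series-sum.
R_brass shell = (1/0.39 − 1/0.4)/(4π×106) = 4.812×10^-5 K/W
R_outer film = 1/(h·4πr_o²) = 1/(9.8×4π×0.4²) = 0.05075 K/W
R_total = 0.0508 K/W
Q = ΔT/R_total = 270/0.0508

Q ≈ 5320 W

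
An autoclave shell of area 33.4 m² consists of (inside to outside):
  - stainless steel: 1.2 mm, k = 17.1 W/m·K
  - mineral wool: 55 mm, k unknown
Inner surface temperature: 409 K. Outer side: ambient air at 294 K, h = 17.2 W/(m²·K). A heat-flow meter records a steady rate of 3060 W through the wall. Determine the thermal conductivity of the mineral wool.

k ≈ 0.0459 W/(m·K)

Thermal resistances in series:
R_stainless steel = L/(kA) = 0.0012/(17.1×33.4) = 2.101×10^-6 K/W
R_outer film = 1/(h_o·A) = 1/(17.2×33.4) = 0.001741 K/W
Sum of known resistances R_other = 0.001743 K/W
Total R = ΔT/Q = 115/3060 = 0.03758 K/W
R_mineral wool = R_total − R_other = 0.03584 K/W
k = L/(R·A) = 0.055/(0.03584×33.4)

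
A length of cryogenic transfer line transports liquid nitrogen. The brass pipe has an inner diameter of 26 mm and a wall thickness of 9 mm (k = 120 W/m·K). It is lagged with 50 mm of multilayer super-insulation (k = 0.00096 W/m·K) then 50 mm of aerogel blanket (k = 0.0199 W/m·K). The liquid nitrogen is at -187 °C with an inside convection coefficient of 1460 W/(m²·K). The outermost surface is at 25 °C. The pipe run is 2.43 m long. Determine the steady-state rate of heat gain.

Treating each annulus and film as a series resistance:
R_inner film = 1/(h_i·2πr₁L) = 1/(1460×2π×0.013×2.43) = 0.003451 K/W
R_brass pipe wall = ln(22/13)/(2π×120×2.43) = 2.871×10^-4 K/W
R_multilayer super-insulation = ln(72/22)/(2π×0.00096×2.43) = 80.89 K/W
R_aerogel blanket = ln(122/72)/(2π×0.0199×2.43) = 1.736 K/W
R_total = 82.63 K/W
Q = ΔT/R_total = 212/82.63

Q ≈ 2.57 W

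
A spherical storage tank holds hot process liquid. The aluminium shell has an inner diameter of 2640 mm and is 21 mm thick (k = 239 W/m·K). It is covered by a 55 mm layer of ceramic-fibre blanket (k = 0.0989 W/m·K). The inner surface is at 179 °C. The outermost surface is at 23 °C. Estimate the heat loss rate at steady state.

Radial (spherical) resistances in series:
R_aluminium shell = (1/1.32 − 1/1.341)/(4π×239) = 3.95×10^-6 K/W
R_ceramic-fibre blanket = (1/1.341 − 1/1.396)/(4π×0.0989) = 0.02364 K/W
R_total = 0.02364 K/W
Q = ΔT/R_total = 156/0.02364

Q ≈ 6600 W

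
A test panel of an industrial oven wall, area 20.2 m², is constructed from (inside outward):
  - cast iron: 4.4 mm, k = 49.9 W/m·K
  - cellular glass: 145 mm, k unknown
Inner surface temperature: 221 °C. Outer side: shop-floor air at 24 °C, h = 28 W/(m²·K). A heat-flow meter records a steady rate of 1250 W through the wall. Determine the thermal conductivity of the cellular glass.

Model the wall as resistances in series:
R_cast iron = L/(kA) = 0.0044/(49.9×20.2) = 4.365×10^-6 K/W
R_outer film = 1/(h_o·A) = 1/(28×20.2) = 0.001768 K/W
Sum of known resistances R_other = 0.001772 K/W
Total R = ΔT/Q = 197/1250 = 0.1576 K/W
R_cellular glass = R_total − R_other = 0.1558 K/W
k = L/(R·A) = 0.145/(0.1558×20.2)

k ≈ 0.0461 W/(m·K)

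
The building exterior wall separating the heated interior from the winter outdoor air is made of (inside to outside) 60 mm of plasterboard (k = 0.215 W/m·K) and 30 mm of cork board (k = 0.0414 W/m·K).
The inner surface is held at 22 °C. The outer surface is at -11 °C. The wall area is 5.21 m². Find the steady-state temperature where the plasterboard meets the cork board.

Treating each layer as a thermal resistance in series:
R_plasterboard = L/(kA) = 0.06/(0.215×5.21) = 0.05356 K/W
R_cork board = L/(kA) = 0.03/(0.0414×5.21) = 0.1391 K/W
R_total = 0.1927 K/W;  Q = ΔT/R_total = 33/0.1927 = 171.3 W
T_interface = T_inner − Q·ΣR(inner→interface) = 22 − 171×0.05356

T ≈ 12.8 °C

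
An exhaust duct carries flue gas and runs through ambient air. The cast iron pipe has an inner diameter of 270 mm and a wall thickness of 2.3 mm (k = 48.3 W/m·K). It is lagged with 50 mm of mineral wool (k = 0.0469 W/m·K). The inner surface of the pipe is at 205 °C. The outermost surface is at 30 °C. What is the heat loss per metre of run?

q′ ≈ 166 W/m

Per-layer cylindrical resistances, series-summed:
R_cast iron pipe wall = ln(137.3/135)/(2π×48.3×1) = 5.567×10^-5 K/W
R_mineral wool = ln(187.3/137.3)/(2π×0.0469×1) = 1.054 K/W
R_total = 1.054 K/W
Q = ΔT/R_total = 175/1.054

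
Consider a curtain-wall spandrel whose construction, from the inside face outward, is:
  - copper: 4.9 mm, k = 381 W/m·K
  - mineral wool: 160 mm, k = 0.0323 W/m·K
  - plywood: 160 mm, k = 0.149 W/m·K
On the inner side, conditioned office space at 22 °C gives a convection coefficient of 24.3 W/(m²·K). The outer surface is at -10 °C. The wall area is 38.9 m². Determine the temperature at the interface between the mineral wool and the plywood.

Using the resistance-network approach (series):
R_inner film = 1/(h_i·A) = 1/(24.3×38.9) = 0.001058 K/W
R_copper = L/(kA) = 0.0049/(381×38.9) = 3.306×10^-7 K/W
R_mineral wool = L/(kA) = 0.16/(0.0323×38.9) = 0.1273 K/W
R_plywood = L/(kA) = 0.16/(0.149×38.9) = 0.0276 K/W
R_total = 0.156 K/W;  Q = ΔT/R_total = 32/0.156 = 205.1 W
T_interface = T_inner − Q·ΣR(inner→interface) = 22 − 205×0.1284

T ≈ -4.34 °C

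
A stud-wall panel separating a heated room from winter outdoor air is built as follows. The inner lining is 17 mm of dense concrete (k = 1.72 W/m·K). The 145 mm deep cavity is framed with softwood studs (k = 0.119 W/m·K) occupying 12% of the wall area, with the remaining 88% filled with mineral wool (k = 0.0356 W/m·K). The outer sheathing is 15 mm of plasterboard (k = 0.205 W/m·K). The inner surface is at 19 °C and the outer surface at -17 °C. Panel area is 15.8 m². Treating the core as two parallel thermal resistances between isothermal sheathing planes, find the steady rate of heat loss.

Q ≈ 174 W

Sheathing layers in series; stud and cavity paths in parallel between them.
R_inner = 0.017/(1.72×15.8) = 6.256×10^-4 K/W
R_stud  = 0.145/(0.119×0.12×15.8) = 0.6427 K/W
R_cav   = 0.145/(0.0356×0.88×15.8) = 0.2929 K/W
1/R_core = 1/R_stud + 1/R_cav → R_core = 0.2012 K/W
R_outer = 0.015/(0.205×15.8) = 0.004631 K/W
R_total = 0.2065 K/W
Q = ΔT/R_total = 36/0.2065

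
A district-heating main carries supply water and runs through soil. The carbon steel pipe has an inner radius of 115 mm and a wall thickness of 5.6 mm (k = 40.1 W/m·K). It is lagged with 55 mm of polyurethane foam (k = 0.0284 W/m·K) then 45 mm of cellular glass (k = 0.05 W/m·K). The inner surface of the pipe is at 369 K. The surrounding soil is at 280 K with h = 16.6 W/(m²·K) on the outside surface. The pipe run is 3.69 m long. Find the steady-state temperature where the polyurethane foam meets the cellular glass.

Treating each annulus and film as a series resistance:
R_carbon steel pipe wall = ln(120.6/115)/(2π×40.1×3.69) = 5.114×10^-5 K/W
R_polyurethane foam = ln(175.6/120.6)/(2π×0.0284×3.69) = 0.5706 K/W
R_cellular glass = ln(220.6/175.6)/(2π×0.05×3.69) = 0.1968 K/W
R_outer film = 1/(h_o·2πr_oL) = 1/(16.6×2π×0.2206×3.69) = 0.01178 K/W
R_total = 0.7793 K/W
Q = ΔT/R_total = 89/0.7793
Q = 114 W
T_interface = T_inner − Q·ΣR(inner→interface) = 369 − 114×0.5707

T ≈ 304 K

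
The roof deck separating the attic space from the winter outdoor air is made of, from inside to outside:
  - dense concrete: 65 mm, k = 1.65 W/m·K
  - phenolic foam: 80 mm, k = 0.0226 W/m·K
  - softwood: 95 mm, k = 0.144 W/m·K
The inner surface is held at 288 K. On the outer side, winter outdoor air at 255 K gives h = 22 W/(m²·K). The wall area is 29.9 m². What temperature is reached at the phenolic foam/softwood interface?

T ≈ 260 K

Using the resistance-network approach (series):
R_dense concrete = L/(kA) = 0.065/(1.65×29.9) = 0.001318 K/W
R_phenolic foam = L/(kA) = 0.08/(0.0226×29.9) = 0.1184 K/W
R_softwood = L/(kA) = 0.095/(0.144×29.9) = 0.02206 K/W
R_outer film = 1/(h_o·A) = 1/(22×29.9) = 0.00152 K/W
R_total = 0.1433 K/W;  Q = ΔT/R_total = 33/0.1433 = 230.3 W
T_interface = T_inner − Q·ΣR(inner→interface) = 288 − 230×0.1197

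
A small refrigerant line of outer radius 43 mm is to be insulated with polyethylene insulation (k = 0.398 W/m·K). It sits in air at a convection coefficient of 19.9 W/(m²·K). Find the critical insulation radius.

For a cylinder r_cr = k/h = 0.398/19.9
r_cr = 20 mm; since the bare radius (43 mm) is above r_cr, any added insulation will reduce heat loss.

r_cr ≈ 20 mm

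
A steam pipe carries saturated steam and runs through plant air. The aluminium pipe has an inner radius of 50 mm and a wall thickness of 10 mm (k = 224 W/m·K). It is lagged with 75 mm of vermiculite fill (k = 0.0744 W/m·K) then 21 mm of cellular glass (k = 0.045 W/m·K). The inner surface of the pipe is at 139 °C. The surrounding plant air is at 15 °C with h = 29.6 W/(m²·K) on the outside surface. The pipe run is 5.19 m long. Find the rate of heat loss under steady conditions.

Q ≈ 282 W

Per-layer cylindrical resistances, series-summed:
R_aluminium pipe wall = ln(60/50)/(2π×224×5.19) = 2.496×10^-5 K/W
R_vermiculite fill = ln(135/60)/(2π×0.0744×5.19) = 0.3342 K/W
R_cellular glass = ln(156/135)/(2π×0.045×5.19) = 0.09853 K/W
R_outer film = 1/(h_o·2πr_oL) = 1/(29.6×2π×0.156×5.19) = 0.006641 K/W
R_total = 0.4394 K/W
Q = ΔT/R_total = 124/0.4394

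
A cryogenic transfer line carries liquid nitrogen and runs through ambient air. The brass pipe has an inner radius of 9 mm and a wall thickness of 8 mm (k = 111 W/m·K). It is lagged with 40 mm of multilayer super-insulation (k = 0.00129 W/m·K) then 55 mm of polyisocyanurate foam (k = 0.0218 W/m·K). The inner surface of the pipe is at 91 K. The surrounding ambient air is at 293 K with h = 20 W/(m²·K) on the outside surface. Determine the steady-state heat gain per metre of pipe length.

Cylindrical conduction, so R = ln(r₂/r₁)/(2πkL) per layer, in series:
R_brass pipe wall = ln(17/9)/(2π×111×1) = 9.119×10^-4 K/W
R_multilayer super-insulation = ln(57/17)/(2π×0.00129×1) = 149.3 K/W
R_polyisocyanurate foam = ln(112/57)/(2π×0.0218×1) = 4.931 K/W
R_outer film = 1/(h_o·2πr_oL) = 1/(20×2π×0.112×1) = 0.07105 K/W
R_total = 154.3 K/W
Q = ΔT/R_total = 202/154.3

q′ ≈ 1.31 W/m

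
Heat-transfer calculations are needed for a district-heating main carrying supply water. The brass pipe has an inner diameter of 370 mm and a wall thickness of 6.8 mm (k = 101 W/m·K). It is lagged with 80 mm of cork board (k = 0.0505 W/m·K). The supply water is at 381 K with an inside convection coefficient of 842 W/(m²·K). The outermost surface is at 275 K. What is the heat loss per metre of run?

q′ ≈ 96.4 W/m

Cylindrical conduction, so R = ln(r₂/r₁)/(2πkL) per layer, in series:
R_inner film = 1/(h_i·2πr₁L) = 1/(842×2π×0.185×1) = 0.001022 K/W
R_brass pipe wall = ln(191.8/185)/(2π×101×1) = 5.688×10^-5 K/W
R_cork board = ln(271.8/191.8)/(2π×0.0505×1) = 1.099 K/W
R_total = 1.1 K/W
Q = ΔT/R_total = 106/1.1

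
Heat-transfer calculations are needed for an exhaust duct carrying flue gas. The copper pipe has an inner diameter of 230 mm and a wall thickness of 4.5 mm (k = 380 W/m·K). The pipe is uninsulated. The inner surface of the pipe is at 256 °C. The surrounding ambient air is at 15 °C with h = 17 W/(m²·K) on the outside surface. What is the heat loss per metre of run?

q′ ≈ 3080 W/m

Per-layer cylindrical resistances, series-summed:
R_copper pipe wall = ln(119.5/115)/(2π×380×1) = 1.608×10^-5 K/W
R_outer film = 1/(h_o·2πr_oL) = 1/(17×2π×0.1195×1) = 0.07834 K/W
R_total = 0.07836 K/W
Q = ΔT/R_total = 241/0.07836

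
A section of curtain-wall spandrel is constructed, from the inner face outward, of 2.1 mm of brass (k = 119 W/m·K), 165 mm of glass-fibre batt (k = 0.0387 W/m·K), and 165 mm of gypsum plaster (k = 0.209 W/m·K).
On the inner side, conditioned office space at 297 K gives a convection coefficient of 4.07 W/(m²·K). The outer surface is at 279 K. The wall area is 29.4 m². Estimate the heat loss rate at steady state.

Thermal resistances in series:
R_inner film = 1/(h_i·A) = 1/(4.07×29.4) = 0.008357 K/W
R_brass = L/(kA) = 0.0021/(119×29.4) = 6.002×10^-7 K/W
R_glass-fibre batt = L/(kA) = 0.165/(0.0387×29.4) = 0.145 K/W
R_gypsum plaster = L/(kA) = 0.165/(0.209×29.4) = 0.02685 K/W
R_total = 0.1802 K/W
Q = ΔT / R_total = 18 / 0.1802

Q ≈ 99.9 W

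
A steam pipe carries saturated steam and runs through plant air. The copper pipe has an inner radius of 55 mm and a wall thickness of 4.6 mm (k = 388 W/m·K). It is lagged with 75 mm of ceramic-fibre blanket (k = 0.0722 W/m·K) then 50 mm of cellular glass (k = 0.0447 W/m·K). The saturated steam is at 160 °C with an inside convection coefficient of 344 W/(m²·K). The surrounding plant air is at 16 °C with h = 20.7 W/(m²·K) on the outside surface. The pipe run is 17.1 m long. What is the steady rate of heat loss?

Treating each annulus and film as a series resistance:
R_inner film = 1/(h_i·2πr₁L) = 1/(344×2π×0.055×17.1) = 4.919×10^-4 K/W
R_copper pipe wall = ln(59.6/55)/(2π×388×17.1) = 1.927×10^-6 K/W
R_ceramic-fibre blanket = ln(134.6/59.6)/(2π×0.0722×17.1) = 0.105 K/W
R_cellular glass = ln(184.6/134.6)/(2π×0.0447×17.1) = 0.06577 K/W
R_outer film = 1/(h_o·2πr_oL) = 1/(20.7×2π×0.1846×17.1) = 0.002436 K/W
R_total = 0.1737 K/W
Q = ΔT/R_total = 144/0.1737

Q ≈ 829 W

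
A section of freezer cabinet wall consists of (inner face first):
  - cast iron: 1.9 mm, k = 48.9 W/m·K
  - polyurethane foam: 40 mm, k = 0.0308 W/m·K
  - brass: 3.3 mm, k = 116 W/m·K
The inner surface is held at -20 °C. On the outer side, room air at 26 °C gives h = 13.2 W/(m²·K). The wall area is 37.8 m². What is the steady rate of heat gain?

Q ≈ 1270 W

Using the resistance-network approach (series):
R_cast iron = L/(kA) = 0.0019/(48.9×37.8) = 1.028×10^-6 K/W
R_polyurethane foam = L/(kA) = 0.04/(0.0308×37.8) = 0.03436 K/W
R_brass = L/(kA) = 0.0033/(116×37.8) = 7.526×10^-7 K/W
R_outer film = 1/(h_o·A) = 1/(13.2×37.8) = 0.002004 K/W
R_total = 0.03636 K/W
Q = ΔT / R_total = 46 / 0.03636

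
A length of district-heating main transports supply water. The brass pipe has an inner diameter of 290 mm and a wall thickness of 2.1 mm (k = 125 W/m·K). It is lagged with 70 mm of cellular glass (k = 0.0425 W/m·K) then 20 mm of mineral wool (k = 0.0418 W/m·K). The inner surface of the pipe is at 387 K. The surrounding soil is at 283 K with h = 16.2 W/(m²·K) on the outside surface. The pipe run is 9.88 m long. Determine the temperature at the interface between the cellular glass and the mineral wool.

T ≈ 304 K

Treating each annulus and film as a series resistance:
R_brass pipe wall = ln(147.1/145)/(2π×125×9.88) = 1.853×10^-6 K/W
R_cellular glass = ln(217.1/147.1)/(2π×0.0425×9.88) = 0.1475 K/W
R_mineral wool = ln(237.1/217.1)/(2π×0.0418×9.88) = 0.03396 K/W
R_outer film = 1/(h_o·2πr_oL) = 1/(16.2×2π×0.2371×9.88) = 0.004194 K/W
R_total = 0.1857 K/W
Q = ΔT/R_total = 104/0.1857
Q = 560 W
T_interface = T_inner − Q·ΣR(inner→interface) = 387 − 560×0.1475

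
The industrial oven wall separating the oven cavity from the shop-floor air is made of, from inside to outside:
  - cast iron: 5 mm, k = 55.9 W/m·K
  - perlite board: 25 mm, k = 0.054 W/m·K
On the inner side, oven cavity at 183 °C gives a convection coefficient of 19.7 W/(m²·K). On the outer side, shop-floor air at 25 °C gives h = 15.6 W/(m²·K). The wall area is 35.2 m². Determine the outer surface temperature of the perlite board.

Using the resistance-network approach (series):
R_inner film = 1/(h_i·A) = 1/(19.7×35.2) = 0.001442 K/W
R_cast iron = L/(kA) = 0.005/(55.9×35.2) = 2.541×10^-6 K/W
R_perlite board = L/(kA) = 0.025/(0.054×35.2) = 0.01315 K/W
R_outer film = 1/(h_o·A) = 1/(15.6×35.2) = 0.001821 K/W
R_total = 0.01642 K/W;  Q = ΔT/R_total = 158/0.01642 = 9624 W
T_interface = T_inner − Q·ΣR(inner→interface) = 183 − 9620×0.0146

T ≈ 42.5 °C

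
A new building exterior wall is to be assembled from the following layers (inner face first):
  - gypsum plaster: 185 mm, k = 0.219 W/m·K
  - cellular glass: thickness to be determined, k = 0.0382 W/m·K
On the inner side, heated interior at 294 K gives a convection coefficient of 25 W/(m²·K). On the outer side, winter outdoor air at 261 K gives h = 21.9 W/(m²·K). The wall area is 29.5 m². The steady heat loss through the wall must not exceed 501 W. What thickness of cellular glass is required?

Using the resistance-network approach (series):
R_inner film = 1/(h_i·A) = 1/(25×29.5) = 0.001356 K/W
R_gypsum plaster = L/(kA) = 0.185/(0.219×29.5) = 0.02864 K/W
R_outer film = 1/(h_o·A) = 1/(21.9×29.5) = 0.001548 K/W
Sum of the known resistances R_other = 0.03154 K/W
Required total resistance R_tot = ΔT/Q_allow = 33/501 = 0.06587 K/W
R_cellular glass = R_tot − R_other = 0.03433 K/W
L = R·k·A = 0.03433×0.0382×29.5

L ≈ 38.7 mm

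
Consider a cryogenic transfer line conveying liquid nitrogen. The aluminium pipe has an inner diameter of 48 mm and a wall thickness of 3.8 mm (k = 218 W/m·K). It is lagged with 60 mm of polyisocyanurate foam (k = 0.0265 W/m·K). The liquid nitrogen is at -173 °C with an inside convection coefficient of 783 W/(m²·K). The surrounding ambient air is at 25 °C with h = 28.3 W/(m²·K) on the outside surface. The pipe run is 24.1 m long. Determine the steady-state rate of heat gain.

Treating each annulus and film as a series resistance:
R_inner film = 1/(h_i·2πr₁L) = 1/(783×2π×0.024×24.1) = 3.514×10^-4 K/W
R_aluminium pipe wall = ln(27.8/24)/(2π×218×24.1) = 4.453×10^-6 K/W
R_polyisocyanurate foam = ln(87.8/27.8)/(2π×0.0265×24.1) = 0.2866 K/W
R_outer film = 1/(h_o·2πr_oL) = 1/(28.3×2π×0.0878×24.1) = 0.002658 K/W
R_total = 0.2896 K/W
Q = ΔT/R_total = 198/0.2896

Q ≈ 684 W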